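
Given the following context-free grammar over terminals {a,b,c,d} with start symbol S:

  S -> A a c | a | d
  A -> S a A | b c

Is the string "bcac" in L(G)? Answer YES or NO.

CNF form of G:
  S -> A X4 | a | d
  A -> S X3 | T1 T2
  T0 -> a
  T1 -> b
  T2 -> c
  X3 -> T0 A
  X4 -> T0 T2

CYK table (by increasing span):
  [0..0]={T1}  "b"  orig:{}
  [1..1]={T2}  "c"  orig:{}
  [2..2]={S,T0}  "a"  orig:{S}
  [3..3]={T2}  "c"  orig:{}
  [0..1]={A}  "bc"
  [1..2]=∅  "ca"
  [2..3]={X4}  "ac"  orig:{}
  [0..2]=∅  "bca"
  [1..3]=∅  "cac"
  [0..3]={S}  "bcac"

S ∈ T[0,3] ⇒ YES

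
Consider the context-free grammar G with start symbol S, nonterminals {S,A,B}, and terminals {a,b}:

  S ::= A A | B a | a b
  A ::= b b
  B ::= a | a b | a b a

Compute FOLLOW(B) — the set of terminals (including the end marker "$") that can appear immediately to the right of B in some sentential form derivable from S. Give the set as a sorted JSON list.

FIRST iteration:
[1]
  A via A→b b: +{b}
  B via B→a: +{a}
  S via S→A A: +{b}
  S via S→B a: +{a}
  FIRST[S]={a,b}  FIRST[A]={b}  FIRST[B]={a}
[2] done
  FIRST[S]={a,b}  FIRST[A]={b}  FIRST[B]={a}

Compute FOLLOW by fixpoint:
FOLLOW(S) := {$}
round 1:
  S→A A: FOLLOW(A) ⊇ FIRST(A) = {b}; new: +{b}
  S→A A: FOLLOW(A) ⊇ FOLLOW(S) ⊇ {$}; new: +{$}
  S→B a: FOLLOW(B) ⊇ FIRST(a) = {a}; new: +{a}
  S: {$}  A: {$,b}  B: {a}
round 2: — fixpoint
  S: {$}  A: {$,b}  B: {a}

FOLLOW(B) = ["a"]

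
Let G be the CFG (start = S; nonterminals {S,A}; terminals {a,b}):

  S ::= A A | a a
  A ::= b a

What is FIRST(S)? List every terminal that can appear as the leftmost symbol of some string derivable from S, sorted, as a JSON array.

Compute FIRST by fixpoint:
[1]
  A via A→b a: +{b}
  S via S→A A: +{b}
  S via S→a a: +{a}
  FIRST(S)={a,b}  FIRST(A)={b}
[2] (stable)
  FIRST(S)={a,b}  FIRST(A)={b}

FIRST(S) = ["a", "b"]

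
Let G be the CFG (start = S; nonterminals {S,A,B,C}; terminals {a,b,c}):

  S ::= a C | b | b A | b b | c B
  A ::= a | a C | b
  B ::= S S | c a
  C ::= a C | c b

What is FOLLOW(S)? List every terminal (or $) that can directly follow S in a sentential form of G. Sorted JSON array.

Compute FIRST by fixpoint:
iter 1:
  A via A→a: +{a}
  A via A→b: +{b}
  B via B→c a: +{c}
  C via C→a C: +{a}
  C via C→c b: +{c}
  S via S→a C: +{a}
  S via S→b: +{b}
  S via S→c B: +{c}
  S: {a,b,c}  A: {a,b}  B: {c}  C: {a,c}
iter 2:
  B via B→S S: +{a,b}
  S: {a,b,c}  A: {a,b}  B: {a,b,c}  C: {a,c}
iter 3: (stable)
  S: {a,b,c}  A: {a,b}  B: {a,b,c}  C: {a,c}

FOLLOW sets:
initialize: $ ∈ FOLLOW(S)
round 1:
  B→S S: FOLLOW(S) ⊇ FIRST(S) = {a,b,c}; new: +{a,b,c}
  S→a C: FOLLOW(C) ⊇ FOLLOW(S) ⊇ {$,a,b,c}; new: +{$,a,b,c}
  S→b A: FOLLOW(A) ⊇ FOLLOW(S) ⊇ {$,a,b,c}; new: +{$,a,b,c}
  S→c B: FOLLOW(B) ⊇ FOLLOW(S) ⊇ {$,a,b,c}; new: +{$,a,b,c}
  FOLLOW(S)={$,a,b,c}  FOLLOW(A)={$,a,b,c}  FOLLOW(B)={$,a,b,c}  FOLLOW(C)={$,a,b,c}
round 2: — fixpoint
  FOLLOW(S)={$,a,b,c}  FOLLOW(A)={$,a,b,c}  FOLLOW(B)={$,a,b,c}  FOLLOW(C)={$,a,b,c}

FOLLOW(S) = ["$", "a", "b", "c"]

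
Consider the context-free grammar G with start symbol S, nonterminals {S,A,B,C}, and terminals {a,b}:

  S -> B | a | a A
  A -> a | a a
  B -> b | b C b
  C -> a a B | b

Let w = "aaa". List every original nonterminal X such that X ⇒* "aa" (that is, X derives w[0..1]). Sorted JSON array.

CNF form of G:
  S -> T0 A | T1 X4 | a | b
  A -> T0 T0 | a
  B -> T1 X2 | b
  C -> T0 X3 | b
  T0 -> a
  T1 -> b
  X2 -> C T1
  X3 -> T0 B
  X4 -> C T1

CYK fill (cells [i..j] with 0 ≤ i ≤ j ≤ 1 only):
  T[0,0] 'a' = {A,S,T0}  orig:{A,S}
  T[1,1] 'a' = {A,S,T0}  orig:{A,S}
  T[0,1] 'aa' = {A,S}

Original NTs in T[0,1] deriving "aa": ["A", "S"]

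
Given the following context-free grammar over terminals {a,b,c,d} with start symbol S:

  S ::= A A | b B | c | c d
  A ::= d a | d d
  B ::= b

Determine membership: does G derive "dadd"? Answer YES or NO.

Convert to CNF:
  S -> A A | T2 B | T3 T0 | c
  A -> T0 T0 | T0 T1
  B -> b
  T0 -> d
  T1 -> a
  T2 -> b
  T3 -> c

CYK fill:
  cell(0,0) d: {T0}  orig:{}
  cell(1,1) a: {T1}  orig:{}
  cell(2,2) d: {T0}  orig:{}
  cell(3,3) d: {T0}  orig:{}
  cell(0,1) da: {A}
  cell(1,2) ad: ∅
  cell(2,3) dd: {A}
  cell(0,2) dad: ∅
  cell(1,3) add: ∅
  cell(0,3) dadd: {S}

S ∈ T[0,3] ⇒ YES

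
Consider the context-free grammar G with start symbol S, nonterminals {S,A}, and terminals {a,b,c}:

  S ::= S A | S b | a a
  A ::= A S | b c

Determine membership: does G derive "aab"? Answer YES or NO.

CNF form of G:
  S -> S A | S T0 | T2 T2
  A -> A S | T0 T1
  T0 -> b
  T1 -> c
  T2 -> a

Fill CYK table bottom-up:
  cell(0,0) a: {T2}  orig:{}
  cell(1,1) a: {T2}  orig:{}
  cell(2,2) b: {T0}  orig:{}
  cell(0,1) aa: {S}
  cell(1,2) ab: ∅
  cell(0,2) aab: {S}

S ∈ T[0,2] ⇒ YES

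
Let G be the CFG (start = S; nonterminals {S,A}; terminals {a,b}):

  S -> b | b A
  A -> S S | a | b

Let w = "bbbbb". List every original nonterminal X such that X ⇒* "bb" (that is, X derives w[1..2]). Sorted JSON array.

CNF form of G:
  S -> T0 A | b
  A -> S S | a | b
  T0 -> b

CYK table (by increasing span), restricted to cells inside w[1..2]:
  cell(1,1) b: {A,S,T0}  orig:{A,S}
  cell(2,2) b: {A,S,T0}  orig:{A,S}
  cell(1,2) bb: {A,S}

Original NTs in T[1,2] deriving "bb": ["A", "S"]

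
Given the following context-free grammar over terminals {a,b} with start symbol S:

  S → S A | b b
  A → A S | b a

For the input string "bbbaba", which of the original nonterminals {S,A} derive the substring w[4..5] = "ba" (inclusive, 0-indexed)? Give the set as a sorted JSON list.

Convert to CNF:
  S -> S A | T0 T0
  A -> A S | T0 T1
  T0 -> b
  T1 -> a

Fill CYK table bottom-up — only the sub-triangle for w[4..5]:
  T[4,4] 'b' = {T0}  orig:{}
  T[5,5] 'a' = {T1}  orig:{}
  T[4,5] 'ba' = {A}

Original NTs in T[4,5] deriving "ba": ["A"]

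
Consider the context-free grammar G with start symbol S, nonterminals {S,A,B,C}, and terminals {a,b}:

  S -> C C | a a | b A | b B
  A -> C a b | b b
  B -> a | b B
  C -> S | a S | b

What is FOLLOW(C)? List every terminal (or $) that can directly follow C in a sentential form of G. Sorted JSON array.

FIRST sets, iterate to fixpoint:
iter 1:
  A via A→b b: +{b}
  B via B→a: +{a}
  B via B→b B: +{b}
  C via C→a S: +{a}
  C via C→b: +{b}
  S via S→C C: +{a,b}
  FIRST(S)={a,b}  FIRST(A)={b}  FIRST(B)={a,b}  FIRST(C)={a,b}
iter 2:
  A via A→C a b: +{a}
  FIRST(S)={a,b}  FIRST(A)={a,b}  FIRST(B)={a,b}  FIRST(C)={a,b}
iter 3: — fixpoint
  FIRST(S)={a,b}  FIRST(A)={a,b}  FIRST(B)={a,b}  FIRST(C)={a,b}

FOLLOW iteration:
seed FOLLOW(S) with $
iter 1:
  A→C a b: FOLLOW(C) ⊇ FIRST(a) = {a}; new: +{a}
  C→S: FOLLOW(S) ⊇ FOLLOW(C) ⊇ {a}; new: +{a}
  S→C C: FOLLOW(C) ⊇ FIRST(C) = {a,b}; new: +{b}
  S→C C: FOLLOW(C) ⊇ FOLLOW(S) ⊇ {$,a}; new: +{$}
  S→b A: FOLLOW(A) ⊇ FOLLOW(S) ⊇ {$,a}; new: +{$,a}
  S→b B: FOLLOW(B) ⊇ FOLLOW(S) ⊇ {$,a}; new: +{$,a}
  FOLLOW[S]={$,a}  FOLLOW[A]={$,a}  FOLLOW[B]={$,a}  FOLLOW[C]={$,a,b}
iter 2:
  C→S: FOLLOW(S) ⊇ FOLLOW(C) ⊇ {$,a,b}; new: +{b}
  S→b A: FOLLOW(A) ⊇ FOLLOW(S) ⊇ {$,a,b}; new: +{b}
  S→b B: FOLLOW(B) ⊇ FOLLOW(S) ⊇ {$,a,b}; new: +{b}
  FOLLOW[S]={$,a,b}  FOLLOW[A]={$,a,b}  FOLLOW[B]={$,a,b}  FOLLOW[C]={$,a,b}
iter 3: (no change)
  FOLLOW[S]={$,a,b}  FOLLOW[A]={$,a,b}  FOLLOW[B]={$,a,b}  FOLLOW[C]={$,a,b}

FOLLOW(C) = ["$", "a", "b"]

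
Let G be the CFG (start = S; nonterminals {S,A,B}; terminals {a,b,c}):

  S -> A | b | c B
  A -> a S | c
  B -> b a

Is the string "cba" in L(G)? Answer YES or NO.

Convert to CNF:
  S -> T0 S | T2 B | b | c
  A -> T0 S | c
  B -> T1 T0
  T0 -> a
  T1 -> b
  T2 -> c

CYK table (by increasing span):
  cell(0,0) c: {A,S,T2}  orig:{A,S}
  cell(1,1) b: {S,T1}  orig:{S}
  cell(2,2) a: {T0}  orig:{}
  cell(0,1) cb: ∅
  cell(1,2) ba: {B}
  cell(0,2) cba: {S}

S ∈ T[0,2] ⇒ YES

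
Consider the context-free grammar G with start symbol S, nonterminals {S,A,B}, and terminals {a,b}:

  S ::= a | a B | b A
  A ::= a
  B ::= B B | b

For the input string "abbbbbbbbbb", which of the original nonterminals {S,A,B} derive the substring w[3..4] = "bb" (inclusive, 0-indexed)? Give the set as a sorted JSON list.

CNF form of G:
  S -> T0 B | T1 A | a
  A -> a
  B -> B B | b
  T0 -> a
  T1 -> b

CYK table (by increasing span), restricted to cells inside w[3..4]:
  T[3,3] 'b' = {B,T1}  orig:{B}
  T[4,4] 'b' = {B,T1}  orig:{B}
  T[3,4] 'bb' = {B}

Original NTs in T[3,4] deriving "bb": ["B"]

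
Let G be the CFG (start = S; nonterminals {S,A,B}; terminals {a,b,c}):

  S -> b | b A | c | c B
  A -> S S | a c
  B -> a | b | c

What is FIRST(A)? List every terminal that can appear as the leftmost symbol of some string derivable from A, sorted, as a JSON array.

FIRST iteration:
iter 1:
  A via A→a c: +{a}
  B via B→a: +{a}
  B via B→b: +{b}
  B via B→c: +{c}
  S via S→b: +{b}
  S via S→c: +{c}
  FIRST(S)={b,c}  FIRST(A)={a}  FIRST(B)={a,b,c}
iter 2:
  A via A→S S: +{b,c}
  FIRST(S)={b,c}  FIRST(A)={a,b,c}  FIRST(B)={a,b,c}
iter 3: (stable)
  FIRST(S)={b,c}  FIRST(A)={a,b,c}  FIRST(B)={a,b,c}

FIRST(A) = ["a", "b", "c"]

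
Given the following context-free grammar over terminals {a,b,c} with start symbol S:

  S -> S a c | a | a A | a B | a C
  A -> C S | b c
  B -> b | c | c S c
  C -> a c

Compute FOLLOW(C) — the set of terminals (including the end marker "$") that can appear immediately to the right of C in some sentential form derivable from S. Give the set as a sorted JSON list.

FIRST iteration:
pass 1:
  A via A→b c: +{b}
  B via B→b: +{b}
  B via B→c: +{c}
  C via C→a c: +{a}
  S via S→a: +{a}
  S: {a}  A: {b}  B: {b,c}  C: {a}
pass 2:
  A via A→C S: +{a}
  S: {a}  A: {a,b}  B: {b,c}  C: {a}
pass 3: done
  S: {a}  A: {a,b}  B: {b,c}  C: {a}

Compute FOLLOW by fixpoint:
seed FOLLOW(S) with $
iter 1:
  A→C S: FOLLOW(C) ⊇ FIRST(S) = {a}; new: +{a}
  B→c S c: FOLLOW(S) ⊇ FIRST(c) = {c}; new: +{c}
  S→S a c: FOLLOW(S) ⊇ FIRST(a) = {a}; new: +{a}
  S→a A: FOLLOW(A) ⊇ FOLLOW(S) ⊇ {$,a,c}; new: +{$,a,c}
  S→a B: FOLLOW(B) ⊇ FOLLOW(S) ⊇ {$,a,c}; new: +{$,a,c}
  S→a C: FOLLOW(C) ⊇ FOLLOW(S) ⊇ {$,a,c}; new: +{$,c}
  FOLLOW[S]={$,a,c}  FOLLOW[A]={$,a,c}  FOLLOW[B]={$,a,c}  FOLLOW[C]={$,a,c}
iter 2: (stable)
  FOLLOW[S]={$,a,c}  FOLLOW[A]={$,a,c}  FOLLOW[B]={$,a,c}  FOLLOW[C]={$,a,c}

FOLLOW(C) = ["$", "a", "c"]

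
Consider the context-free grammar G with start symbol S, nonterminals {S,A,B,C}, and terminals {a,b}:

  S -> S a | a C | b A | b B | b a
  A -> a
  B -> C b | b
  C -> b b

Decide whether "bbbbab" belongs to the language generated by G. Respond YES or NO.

CNF form of G:
  S -> S T1 | T0 A | T0 B | T0 T1 | T1 C
  A -> a
  B -> C T0 | b
  C -> T0 T0
  T0 -> b
  T1 -> a

Fill CYK table bottom-up:
  cell(0,0) b: {B,T0}  orig:{B}
  cell(1,1) b: {B,T0}  orig:{B}
  cell(2,2) b: {B,T0}  orig:{B}
  cell(3,3) b: {B,T0}  orig:{B}
  cell(4,4) a: {A,T1}  orig:{A}
  cell(5,5) b: {B,T0}  orig:{B}
  cell(0,1) bb: {C,S}
  cell(1,2) bb: {C,S}
  cell(2,3) bb: {C,S}
  cell(3,4) ba: {S}
  cell(4,5) ab: ∅
  cell(0,2) bbb: {B}
  cell(1,3) bbb: {B}
  cell(2,4) bba: {S}
  cell(3,5) bab: ∅
  cell(0,3) bbbb: {S}
  cell(1,4) bbba: ∅
  cell(2,5) bbab: ∅
  cell(0,4) bbbba: {S}
  cell(1,5) bbbab: ∅
  cell(0,5) bbbbab: ∅

S ∉ T[0,5] ⇒ NO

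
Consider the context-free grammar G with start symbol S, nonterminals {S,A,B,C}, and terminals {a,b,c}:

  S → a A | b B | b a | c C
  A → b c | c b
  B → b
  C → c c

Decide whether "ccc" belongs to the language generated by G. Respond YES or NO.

Convert to CNF:
  S -> T0 B | T0 T2 | T1 C | T2 A
  A -> T0 T1 | T1 T0
  B -> b
  C -> T1 T1
  T0 -> b
  T1 -> c
  T2 -> a

Fill CYK table bottom-up:
  T[0,0] 'c' = {T1}  orig:{}
  T[1,1] 'c' = {T1}  orig:{}
  T[2,2] 'c' = {T1}  orig:{}
  T[0,1] 'cc' = {C}
  T[1,2] 'cc' = {C}
  T[0,2] 'ccc' = {S}

S ∈ T[0,2] ⇒ YES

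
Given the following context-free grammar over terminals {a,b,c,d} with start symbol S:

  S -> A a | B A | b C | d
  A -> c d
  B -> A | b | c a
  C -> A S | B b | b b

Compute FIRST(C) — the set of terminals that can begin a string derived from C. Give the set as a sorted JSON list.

FIRST sets, iterate to fixpoint:
round 1:
  A via A→c d: +{c}
  B via B→A: +{c}
  B via B→b: +{b}
  C via C→A S: +{c}
  C via C→B b: +{b}
  S via S→A a: +{c}
  S via S→B A: +{b}
  S via S→d: +{d}
  S: {b,c,d}  A: {c}  B: {b,c}  C: {b,c}
round 2: (stable)
  S: {b,c,d}  A: {c}  B: {b,c}  C: {b,c}

FIRST(C) = ["b", "c"]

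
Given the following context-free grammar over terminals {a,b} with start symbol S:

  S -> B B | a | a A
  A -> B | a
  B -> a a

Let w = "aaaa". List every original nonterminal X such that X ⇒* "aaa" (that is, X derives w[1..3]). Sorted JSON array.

CNF form of G:
  S -> B B | T0 A | a
  A -> T0 T0 | a
  B -> T0 T0
  T0 -> a

CYK fill, restricted to cells inside w[1..3]:
  [1..1]={A,S,T0}  "a"  orig:{A,S}
  [2..2]={A,S,T0}  "a"  orig:{A,S}
  [3..3]={A,S,T0}  "a"  orig:{A,S}
  [1..2]={A,B,S}  "aa"
  [2..3]={A,B,S}  "aa"
  [1..3]={S}  "aaa"

Original NTs in T[1,3] deriving "aaa": ["S"]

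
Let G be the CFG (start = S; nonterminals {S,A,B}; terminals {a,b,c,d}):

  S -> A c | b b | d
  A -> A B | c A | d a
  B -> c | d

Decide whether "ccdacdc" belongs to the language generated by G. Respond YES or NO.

CNF form of G:
  S -> A T0 | T3 T3 | d
  A -> A B | T0 A | T1 T2
  B -> c | d
  T0 -> c
  T1 -> d
  T2 -> a
  T3 -> b

CYK table (by increasing span):
  cell(0,0) c: {B,T0}  orig:{B}
  cell(1,1) c: {B,T0}  orig:{B}
  cell(2,2) d: {B,S,T1}  orig:{B,S}
  cell(3,3) a: {T2}  orig:{}
  cell(4,4) c: {B,T0}  orig:{B}
  cell(5,5) d: {B,S,T1}  orig:{B,S}
  cell(6,6) c: {B,T0}  orig:{B}
  cell(0,1) cc: ∅
  cell(1,2) cd: ∅
  cell(2,3) da: {A}
  cell(3,4) ac: ∅
  cell(4,5) cd: ∅
  cell(5,6) dc: ∅
  cell(0,2) ccd: ∅
  cell(1,3) cda: {A}
  cell(2,4) dac: {A,S}
  cell(3,5) acd: ∅
  cell(4,6) cdc: ∅
  cell(0,3) ccda: {A}
  cell(1,4) cdac: {A,S}
  cell(2,5) dacd: {A}
  cell(3,6) acdc: ∅
  cell(0,4) ccdac: {A,S}
  cell(1,5) cdacd: {A}
  cell(2,6) dacdc: {A,S}
  cell(0,5) ccdacd: {A}
  cell(1,6) cdacdc: {A,S}
  cell(0,6) ccdacdc: {A,S}

S ∈ T[0,6] ⇒ YES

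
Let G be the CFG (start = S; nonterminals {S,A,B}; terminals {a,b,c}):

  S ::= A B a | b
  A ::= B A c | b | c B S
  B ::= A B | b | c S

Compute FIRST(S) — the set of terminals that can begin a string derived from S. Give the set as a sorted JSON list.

FIRST iteration:
[1]
  A via A→b: +{b}
  A via A→c B S: +{c}
  B via B→A B: +{b,c}
  S via S→A B a: +{b,c}
  FIRST[S]={b,c}  FIRST[A]={b,c}  FIRST[B]={b,c}
[2] (no change)
  FIRST[S]={b,c}  FIRST[A]={b,c}  FIRST[B]={b,c}

FIRST(S) = ["b", "c"]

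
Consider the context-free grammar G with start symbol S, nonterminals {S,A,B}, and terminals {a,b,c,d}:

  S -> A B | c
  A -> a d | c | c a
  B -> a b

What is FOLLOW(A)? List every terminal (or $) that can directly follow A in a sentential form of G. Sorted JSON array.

FIRST iteration:
iter 1:
  A via A→a d: +{a}
  A via A→c: +{c}
  B via B→a b: +{a}
  S via S→A B: +{a,c}
  FIRST[S]={a,c}  FIRST[A]={a,c}  FIRST[B]={a}
iter 2: — fixpoint
  FIRST[S]={a,c}  FIRST[A]={a,c}  FIRST[B]={a}

Compute FOLLOW by fixpoint:
initialize: $ ∈ FOLLOW(S)
pass 1:
  S→A B: FOLLOW(A) ⊇ FIRST(B) = {a}; new: +{a}
  S→A B: FOLLOW(B) ⊇ FOLLOW(S) ⊇ {$}; new: +{$}
  FOLLOW(S)={$}  FOLLOW(A)={a}  FOLLOW(B)={$}
pass 2: (stable)
  FOLLOW(S)={$}  FOLLOW(A)={a}  FOLLOW(B)={$}

FOLLOW(A) = ["a"]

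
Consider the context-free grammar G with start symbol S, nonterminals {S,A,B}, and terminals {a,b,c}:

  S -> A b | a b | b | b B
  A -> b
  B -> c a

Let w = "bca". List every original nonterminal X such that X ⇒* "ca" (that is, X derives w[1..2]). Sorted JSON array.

Convert to CNF:
  S -> A T2 | T1 T2 | T2 B | b
  A -> b
  B -> T0 T1
  T0 -> c
  T1 -> a
  T2 -> b

Fill CYK table bottom-up (cells [i..j] with 1 ≤ i ≤ j ≤ 2 only):
  [1..1]={T0}  "c"  orig:{}
  [2..2]={T1}  "a"  orig:{}
  [1..2]={B}  "ca"

Original NTs in T[1,2] deriving "ca": ["B"]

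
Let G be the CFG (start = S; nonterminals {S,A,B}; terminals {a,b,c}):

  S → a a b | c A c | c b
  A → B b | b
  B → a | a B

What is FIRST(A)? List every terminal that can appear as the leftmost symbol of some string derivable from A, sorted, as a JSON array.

FIRST iteration:
pass 1:
  A via A→b: +{b}
  B via B→a: +{a}
  S via S→a a b: +{a}
  S via S→c A c: +{c}
  FIRST[S]={a,c}  FIRST[A]={b}  FIRST[B]={a}
pass 2:
  A via A→B b: +{a}
  FIRST[S]={a,c}  FIRST[A]={a,b}  FIRST[B]={a}
pass 3: (stable)
  FIRST[S]={a,c}  FIRST[A]={a,b}  FIRST[B]={a}

FIRST(A) = ["a", "b"]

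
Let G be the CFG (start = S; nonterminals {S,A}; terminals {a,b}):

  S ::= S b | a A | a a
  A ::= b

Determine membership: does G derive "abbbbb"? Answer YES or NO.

Convert to CNF:
  S -> S T0 | T1 A | T1 T1
  A -> b
  T0 -> b
  T1 -> a

Fill CYK table bottom-up:
  T[0,0] 'a' = {T1}  orig:{}
  T[1,1] 'b' = {A,T0}  orig:{A}
  T[2,2] 'b' = {A,T0}  orig:{A}
  T[3,3] 'b' = {A,T0}  orig:{A}
  T[4,4] 'b' = {A,T0}  orig:{A}
  T[5,5] 'b' = {A,T0}  orig:{A}
  T[0,1] 'ab' = {S}
  T[1,2] 'bb' = ∅
  T[2,3] 'bb' = ∅
  T[3,4] 'bb' = ∅
  T[4,5] 'bb' = ∅
  T[0,2] 'abb' = {S}
  T[1,3] 'bbb' = ∅
  T[2,4] 'bbb' = ∅
  T[3,5] 'bbb' = ∅
  T[0,3] 'abbb' = {S}
  T[1,4] 'bbbb' = ∅
  T[2,5] 'bbbb' = ∅
  T[0,4] 'abbbb' = {S}
  T[1,5] 'bbbbb' = ∅
  T[0,5] 'abbbbb' = {S}

S ∈ T[0,5] ⇒ YES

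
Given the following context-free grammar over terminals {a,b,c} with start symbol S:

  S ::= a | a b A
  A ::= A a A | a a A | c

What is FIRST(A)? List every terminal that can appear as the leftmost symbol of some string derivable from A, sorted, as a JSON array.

Compute FIRST by fixpoint:
iter 1:
  A via A→a a A: +{a}
  A via A→c: +{c}
  S via S→a: +{a}
  FIRST(S)={a}  FIRST(A)={a,c}
iter 2: (stable)
  FIRST(S)={a}  FIRST(A)={a,c}

FIRST(A) = ["a", "c"]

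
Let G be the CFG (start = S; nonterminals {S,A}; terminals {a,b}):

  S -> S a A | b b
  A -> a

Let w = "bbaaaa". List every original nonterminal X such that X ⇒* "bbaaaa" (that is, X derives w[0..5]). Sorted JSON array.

Convert to CNF:
  S -> S X2 | T1 T1
  A -> a
  T0 -> a
  T1 -> b
  X2 -> T0 A

Fill CYK table bottom-up — only the sub-triangle for w[0..5]:
  T[0,0] 'b' = {T1}  orig:{}
  T[1,1] 'b' = {T1}  orig:{}
  T[2,2] 'a' = {A,T0}  orig:{A}
  T[3,3] 'a' = {A,T0}  orig:{A}
  T[4,4] 'a' = {A,T0}  orig:{A}
  T[5,5] 'a' = {A,T0}  orig:{A}
  T[0,1] 'bb' = {S}
  T[1,2] 'ba' = ∅
  T[2,3] 'aa' = {X2}  orig:{}
  T[3,4] 'aa' = {X2}  orig:{}
  T[4,5] 'aa' = {X2}  orig:{}
  T[0,2] 'bba' = ∅
  T[1,3] 'baa' = ∅
  T[2,4] 'aaa' = ∅
  T[3,5] 'aaa' = ∅
  T[0,3] 'bbaa' = {S}
  T[1,4] 'baaa' = ∅
  T[2,5] 'aaaa' = ∅
  T[0,4] 'bbaaa' = ∅
  T[1,5] 'baaaa' = ∅
  T[0,5] 'bbaaaa' = {S}

Original NTs in T[0,5] deriving "bbaaaa": ["S"]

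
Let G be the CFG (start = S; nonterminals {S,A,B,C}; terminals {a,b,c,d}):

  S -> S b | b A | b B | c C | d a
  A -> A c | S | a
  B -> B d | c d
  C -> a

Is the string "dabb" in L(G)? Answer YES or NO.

CNF form of G:
  S -> S T1 | T0 C | T1 A | T1 B | T2 T3
  A -> A T0 | S T1 | T0 C | T1 A | T1 B | T2 T3 | a
  B -> B T2 | T0 T2
  C -> a
  T0 -> c
  T1 -> b
  T2 -> d
  T3 -> a

CYK fill:
  [0..0]={T2}  "d"  orig:{}
  [1..1]={A,C,T3}  "a"  orig:{A,C}
  [2..2]={T1}  "b"  orig:{}
  [3..3]={T1}  "b"  orig:{}
  [0..1]={A,S}  "da"
  [1..2]=∅  "ab"
  [2..3]=∅  "bb"
  [0..2]={A,S}  "dab"
  [1..3]=∅  "abb"
  [0..3]={A,S}  "dabb"

S ∈ T[0,3] ⇒ YES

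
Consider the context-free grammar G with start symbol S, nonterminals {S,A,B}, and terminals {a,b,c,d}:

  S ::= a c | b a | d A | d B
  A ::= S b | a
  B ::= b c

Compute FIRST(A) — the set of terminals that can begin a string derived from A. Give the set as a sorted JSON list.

Compute FIRST by fixpoint:
pass 1:
  A via A→a: +{a}
  B via B→b c: +{b}
  S via S→a c: +{a}
  S via S→b a: +{b}
  S via S→d A: +{d}
  S: {a,b,d}  A: {a}  B: {b}
pass 2:
  A via A→S b: +{b,d}
  S: {a,b,d}  A: {a,b,d}  B: {b}
pass 3: (no change)
  S: {a,b,d}  A: {a,b,d}  B: {b}

FIRST(A) = ["a", "b", "d"]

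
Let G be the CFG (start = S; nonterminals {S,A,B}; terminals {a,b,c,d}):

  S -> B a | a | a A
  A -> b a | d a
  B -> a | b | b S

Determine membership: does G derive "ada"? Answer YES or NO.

CNF form of G:
  S -> B T1 | T1 A | a
  A -> T0 T1 | T2 T1
  B -> T0 S | a | b
  T0 -> b
  T1 -> a
  T2 -> d

Fill CYK table bottom-up:
  T[0,0] 'a' = {B,S,T1}  orig:{B,S}
  T[1,1] 'd' = {T2}  orig:{}
  T[2,2] 'a' = {B,S,T1}  orig:{B,S}
  T[0,1] 'ad' = ∅
  T[1,2] 'da' = {A}
  T[0,2] 'ada' = {S}

S ∈ T[0,2] ⇒ YES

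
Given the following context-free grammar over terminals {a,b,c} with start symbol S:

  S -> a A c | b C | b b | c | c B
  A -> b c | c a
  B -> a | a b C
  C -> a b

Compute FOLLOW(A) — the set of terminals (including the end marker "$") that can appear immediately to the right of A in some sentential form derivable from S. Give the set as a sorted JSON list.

Compute FIRST by fixpoint:
pass 1:
  A via A→b c: +{b}
  A via A→c a: +{c}
  B via B→a: +{a}
  C via C→a b: +{a}
  S via S→a A c: +{a}
  S via S→b C: +{b}
  S via S→c: +{c}
  FIRST[S]={a,b,c}  FIRST[A]={b,c}  FIRST[B]={a}  FIRST[C]={a}
pass 2: (stable)
  FIRST[S]={a,b,c}  FIRST[A]={b,c}  FIRST[B]={a}  FIRST[C]={a}

FOLLOW sets:
seed FOLLOW(S) with $
[1]
  S→a A c: FOLLOW(A) ⊇ FIRST(c) = {c}; new: +{c}
  S→b C: FOLLOW(C) ⊇ FOLLOW(S) ⊇ {$}; new: +{$}
  S→c B: FOLLOW(B) ⊇ FOLLOW(S) ⊇ {$}; new: +{$}
  S: {$}  A: {c}  B: {$}  C: {$}
[2] — fixpoint
  S: {$}  A: {c}  B: {$}  C: {$}

FOLLOW(A) = ["c"]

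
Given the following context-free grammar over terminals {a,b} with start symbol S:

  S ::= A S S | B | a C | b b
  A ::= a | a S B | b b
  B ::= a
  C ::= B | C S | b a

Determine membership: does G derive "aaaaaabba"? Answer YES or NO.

Convert to CNF:
  S -> A X3 | T0 C | T1 T1 | a
  A -> T0 X2 | T1 T1 | a
  B -> a
  C -> C S | T1 T0 | a
  T0 -> a
  T1 -> b
  X2 -> S B
  X3 -> S S

Fill CYK table bottom-up:
  T[0,0] 'a' = {A,B,C,S,T0}  orig:{A,B,C,S}
  T[1,1] 'a' = {A,B,C,S,T0}  orig:{A,B,C,S}
  T[2,2] 'a' = {A,B,C,S,T0}  orig:{A,B,C,S}
  T[3,3] 'a' = {A,B,C,S,T0}  orig:{A,B,C,S}
  T[4,4] 'a' = {A,B,C,S,T0}  orig:{A,B,C,S}
  T[5,5] 'a' = {A,B,C,S,T0}  orig:{A,B,C,S}
  T[6,6] 'b' = {T1}  orig:{}
  T[7,7] 'b' = {T1}  orig:{}
  T[8,8] 'a' = {A,B,C,S,T0}  orig:{A,B,C,S}
  T[0,1] 'aa' = {C,S,X2,X3}  orig:{C,S}
  T[1,2] 'aa' = {C,S,X2,X3}  orig:{C,S}
  T[2,3] 'aa' = {C,S,X2,X3}  orig:{C,S}
  T[3,4] 'aa' = {C,S,X2,X3}  orig:{C,S}
  T[4,5] 'aa' = {C,S,X2,X3}  orig:{C,S}
  T[5,6] 'ab' = ∅
  T[6,7] 'bb' = {A,S}
  T[7,8] 'ba' = {C}
  T[0,2] 'aaa' = {A,C,S,X2,X3}  orig:{A,C,S}
  T[1,3] 'aaa' = {A,C,S,X2,X3}  orig:{A,C,S}
  T[2,4] 'aaa' = {A,C,S,X2,X3}  orig:{A,C,S}
  T[3,5] 'aaa' = {A,C,S,X2,X3}  orig:{A,C,S}
  T[4,6] 'aab' = ∅
  T[5,7] 'abb' = {C,X3}  orig:{C}
  T[6,8] 'bba' = {X2,X3}  orig:{}
  T[0,3] 'aaaa' = {A,C,S,X2,X3}  orig:{A,C,S}
  T[1,4] 'aaaa' = {A,C,S,X2,X3}  orig:{A,C,S}
  T[2,5] 'aaaa' = {A,C,S,X2,X3}  orig:{A,C,S}
  T[3,6] 'aaab' = ∅
  T[4,7] 'aabb' = {C,S,X3}  orig:{C,S}
  T[5,8] 'abba' = {A,C,S}
  T[0,4] 'aaaaa' = {A,C,S,X2,X3}  orig:{A,C,S}
  T[1,5] 'aaaaa' = {A,C,S,X2,X3}  orig:{A,C,S}
  T[2,6] 'aaaab' = ∅
  T[3,7] 'aaabb' = {C,S,X3}  orig:{C,S}
  T[4,8] 'aabba' = {C,S,X2,X3}  orig:{C,S}
  T[0,5] 'aaaaaa' = {A,C,S,X2,X3}  orig:{A,C,S}
  T[1,6] 'aaaaab' = ∅
  T[2,7] 'aaaabb' = {C,S,X3}  orig:{C,S}
  T[3,8] 'aaabba' = {A,C,S,X2,X3}  orig:{A,C,S}
  T[0,6] 'aaaaaab' = ∅
  T[1,7] 'aaaaabb' = {C,S,X3}  orig:{C,S}
  T[2,8] 'aaaabba' = {A,C,S,X2,X3}  orig:{A,C,S}
  T[0,7] 'aaaaaabb' = {C,S,X3}  orig:{C,S}
  T[1,8] 'aaaaabba' = {A,C,S,X2,X3}  orig:{A,C,S}
  T[0,8] 'aaaaaabba' = {A,C,S,X2,X3}  orig:{A,C,S}

S ∈ T[0,8] ⇒ YES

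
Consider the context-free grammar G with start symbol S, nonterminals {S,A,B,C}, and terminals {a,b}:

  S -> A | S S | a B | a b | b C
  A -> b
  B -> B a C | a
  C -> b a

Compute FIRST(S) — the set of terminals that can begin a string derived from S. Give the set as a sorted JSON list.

FIRST iteration:
round 1:
  A via A→b: +{b}
  B via B→a: +{a}
  C via C→b a: +{b}
  S via S→A: +{b}
  S via S→a B: +{a}
  S: {a,b}  A: {b}  B: {a}  C: {b}
round 2: (stable)
  S: {a,b}  A: {b}  B: {a}  C: {b}

FIRST(S) = ["a", "b"]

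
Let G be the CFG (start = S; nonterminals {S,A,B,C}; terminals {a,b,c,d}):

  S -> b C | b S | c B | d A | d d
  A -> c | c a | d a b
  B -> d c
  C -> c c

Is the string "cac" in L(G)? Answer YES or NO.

CNF form of G:
  S -> T0 B | T2 A | T2 T2 | T3 C | T3 S
  A -> T0 T1 | T2 X4 | c
  B -> T2 T0
  C -> T0 T0
  T0 -> c
  T1 -> a
  T2 -> d
  T3 -> b
  X4 -> T1 T3

CYK table (by increasing span):
  cell(0,0) c: {A,T0}  orig:{A}
  cell(1,1) a: {T1}  orig:{}
  cell(2,2) c: {A,T0}  orig:{A}
  cell(0,1) ca: {A}
  cell(1,2) ac: ∅
  cell(0,2) cac: ∅

S ∉ T[0,2] ⇒ NO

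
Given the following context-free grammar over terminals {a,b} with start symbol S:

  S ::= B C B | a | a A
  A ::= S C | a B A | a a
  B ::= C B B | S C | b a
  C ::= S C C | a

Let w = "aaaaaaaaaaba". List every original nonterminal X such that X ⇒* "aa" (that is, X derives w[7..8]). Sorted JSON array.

CNF form of G:
  S -> B X5 | T0 A | a
  A -> S C | T0 T0 | T0 X2
  B -> C X3 | S C | T1 T0
  C -> S X4 | a
  T0 -> a
  T1 -> b
  X2 -> B A
  X3 -> B B
  X4 -> C C
  X5 -> C B

Fill CYK table bottom-up — only the sub-triangle for w[7..8]:
  [7..7]={C,S,T0}  "a"  orig:{C,S}
  [8..8]={C,S,T0}  "a"  orig:{C,S}
  [7..8]={A,B,X4}  "aa"  orig:{A,B}

Original NTs in T[7,8] deriving "aa": ["A", "B"]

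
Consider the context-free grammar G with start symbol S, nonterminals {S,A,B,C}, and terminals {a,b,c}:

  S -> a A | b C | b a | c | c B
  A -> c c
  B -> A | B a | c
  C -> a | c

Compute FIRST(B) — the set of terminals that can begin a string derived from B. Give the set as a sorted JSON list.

Compute FIRST by fixpoint:
[1]
  A via A→c c: +{c}
  B via B→A: +{c}
  C via C→a: +{a}
  C via C→c: +{c}
  S via S→a A: +{a}
  S via S→b C: +{b}
  S via S→c: +{c}
  FIRST(S)={a,b,c}  FIRST(A)={c}  FIRST(B)={c}  FIRST(C)={a,c}
[2] (stable)
  FIRST(S)={a,b,c}  FIRST(A)={c}  FIRST(B)={c}  FIRST(C)={a,c}

FIRST(B) = ["c"]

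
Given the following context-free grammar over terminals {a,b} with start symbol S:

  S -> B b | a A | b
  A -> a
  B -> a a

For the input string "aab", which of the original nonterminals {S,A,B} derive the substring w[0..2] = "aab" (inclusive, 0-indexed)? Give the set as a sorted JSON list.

Convert to CNF:
  S -> B T1 | T0 A | b
  A -> a
  B -> T0 T0
  T0 -> a
  T1 -> b

CYK table (by increasing span), restricted to cells inside w[0..2]:
  T[0,0] 'a' = {A,T0}  orig:{A}
  T[1,1] 'a' = {A,T0}  orig:{A}
  T[2,2] 'b' = {S,T1}  orig:{S}
  T[0,1] 'aa' = {B,S}
  T[1,2] 'ab' = ∅
  T[0,2] 'aab' = {S}

Original NTs in T[0,2] deriving "aab": ["S"]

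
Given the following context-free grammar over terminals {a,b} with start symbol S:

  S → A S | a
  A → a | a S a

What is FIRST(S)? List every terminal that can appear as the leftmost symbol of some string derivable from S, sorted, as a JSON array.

Compute FIRST by fixpoint:
[1]
  A via A→a: +{a}
  S via S→A S: +{a}
  S: {a}  A: {a}
[2] done
  S: {a}  A: {a}

FIRST(S) = ["a"]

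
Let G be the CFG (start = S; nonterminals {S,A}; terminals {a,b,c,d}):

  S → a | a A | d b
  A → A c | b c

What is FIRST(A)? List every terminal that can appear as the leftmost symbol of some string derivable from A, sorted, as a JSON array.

FIRST sets, iterate to fixpoint:
round 1:
  A via A→b c: +{b}
  S via S→a: +{a}
  S via S→d b: +{d}
  FIRST[S]={a,d}  FIRST[A]={b}
round 2: (no change)
  FIRST[S]={a,d}  FIRST[A]={b}

FIRST(A) = ["b"]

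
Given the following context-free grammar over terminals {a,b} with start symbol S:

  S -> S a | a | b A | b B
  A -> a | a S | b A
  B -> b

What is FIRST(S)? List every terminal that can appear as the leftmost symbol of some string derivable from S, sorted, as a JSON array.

FIRST sets, iterate to fixpoint:
round 1:
  A via A→a: +{a}
  A via A→b A: +{b}
  B via B→b: +{b}
  S via S→a: +{a}
  S via S→b A: +{b}
  S: {a,b}  A: {a,b}  B: {b}
round 2: (stable)
  S: {a,b}  A: {a,b}  B: {b}

FIRST(S) = ["a", "b"]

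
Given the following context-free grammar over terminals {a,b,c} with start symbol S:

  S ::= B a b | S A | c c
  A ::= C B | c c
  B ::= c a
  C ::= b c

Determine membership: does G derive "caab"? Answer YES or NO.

Convert to CNF:
  S -> B X3 | S A | T0 T0
  A -> C B | T0 T0
  B -> T0 T1
  C -> T2 T0
  T0 -> c
  T1 -> a
  T2 -> b
  X3 -> T1 T2

CYK table (by increasing span):
  cell(0,0) c: {T0}  orig:{}
  cell(1,1) a: {T1}  orig:{}
  cell(2,2) a: {T1}  orig:{}
  cell(3,3) b: {T2}  orig:{}
  cell(0,1) ca: {B}
  cell(1,2) aa: ∅
  cell(2,3) ab: {X3}  orig:{}
  cell(0,2) caa: ∅
  cell(1,3) aab: ∅
  cell(0,3) caab: {S}

S ∈ T[0,3] ⇒ YES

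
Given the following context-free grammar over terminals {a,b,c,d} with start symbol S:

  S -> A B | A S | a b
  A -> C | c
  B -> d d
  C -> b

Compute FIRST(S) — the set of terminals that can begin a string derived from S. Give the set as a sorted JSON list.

FIRST sets, iterate to fixpoint:
[1]
  A via A→c: +{c}
  B via B→d d: +{d}
  C via C→b: +{b}
  S via S→A B: +{c}
  S via S→a b: +{a}
  FIRST(S)={a,c}  FIRST(A)={c}  FIRST(B)={d}  FIRST(C)={b}
[2]
  A via A→C: +{b}
  S via S→A B: +{b}
  FIRST(S)={a,b,c}  FIRST(A)={b,c}  FIRST(B)={d}  FIRST(C)={b}
[3] — fixpoint
  FIRST(S)={a,b,c}  FIRST(A)={b,c}  FIRST(B)={d}  FIRST(C)={b}

FIRST(S) = ["a", "b", "c"]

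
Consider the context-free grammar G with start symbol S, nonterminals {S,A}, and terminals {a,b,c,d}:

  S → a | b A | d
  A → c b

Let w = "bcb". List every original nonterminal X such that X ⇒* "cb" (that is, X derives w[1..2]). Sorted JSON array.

CNF form of G:
  S -> T1 A | a | d
  A -> T0 T1
  T0 -> c
  T1 -> b

Fill CYK table bottom-up (cells [i..j] with 1 ≤ i ≤ j ≤ 2 only):
  [1..1]={T0}  "c"  orig:{}
  [2..2]={T1}  "b"  orig:{}
  [1..2]={A}  "cb"

Original NTs in T[1,2] deriving "cb": ["A"]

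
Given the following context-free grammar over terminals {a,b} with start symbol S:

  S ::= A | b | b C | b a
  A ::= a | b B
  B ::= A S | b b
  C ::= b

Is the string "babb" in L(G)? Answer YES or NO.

CNF form of G:
  S -> T0 B | T0 C | T0 T1 | a | b
  A -> T0 B | a
  B -> A S | T0 T0
  C -> b
  T0 -> b
  T1 -> a

CYK table (by increasing span):
  cell(0,0) b: {C,S,T0}  orig:{C,S}
  cell(1,1) a: {A,S,T1}  orig:{A,S}
  cell(2,2) b: {C,S,T0}  orig:{C,S}
  cell(3,3) b: {C,S,T0}  orig:{C,S}
  cell(0,1) ba: {S}
  cell(1,2) ab: {B}
  cell(2,3) bb: {B,S}
  cell(0,2) bab: {A,S}
  cell(1,3) abb: {B}
  cell(0,3) babb: {A,B,S}

S ∈ T[0,3] ⇒ YES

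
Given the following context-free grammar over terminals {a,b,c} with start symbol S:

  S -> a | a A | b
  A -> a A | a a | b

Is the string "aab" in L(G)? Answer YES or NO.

Convert to CNF:
  S -> T0 A | a | b
  A -> T0 A | T0 T0 | b
  T0 -> a

CYK fill:
  [0..0]={S,T0}  "a"  orig:{S}
  [1..1]={S,T0}  "a"  orig:{S}
  [2..2]={A,S}  "b"
  [0..1]={A}  "aa"
  [1..2]={A,S}  "ab"
  [0..2]={A,S}  "aab"

S ∈ T[0,2] ⇒ YES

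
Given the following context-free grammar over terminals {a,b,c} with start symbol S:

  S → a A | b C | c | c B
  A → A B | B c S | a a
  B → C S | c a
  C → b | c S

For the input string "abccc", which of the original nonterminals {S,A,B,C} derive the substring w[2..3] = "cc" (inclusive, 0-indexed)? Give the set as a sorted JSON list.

Convert to CNF:
  S -> T0 B | T1 A | T2 C | c
  A -> A B | B X3 | T1 T1
  B -> C S | T0 T1
  C -> T0 S | b
  T0 -> c
  T1 -> a
  T2 -> b
  X3 -> T0 S

CYK fill — only the sub-triangle for w[2..3]:
  cell(2,2) c: {S,T0}  orig:{S}
  cell(3,3) c: {S,T0}  orig:{S}
  cell(2,3) cc: {C,X3}  orig:{C}

Original NTs in T[2,3] deriving "cc": ["C"]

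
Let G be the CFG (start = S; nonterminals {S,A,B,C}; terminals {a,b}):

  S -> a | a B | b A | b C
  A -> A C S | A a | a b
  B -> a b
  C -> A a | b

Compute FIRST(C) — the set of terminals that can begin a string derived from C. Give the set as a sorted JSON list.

FIRST sets, iterate to fixpoint:
[1]
  A via A→a b: +{a}
  B via B→a b: +{a}
  C via C→A a: +{a}
  C via C→b: +{b}
  S via S→a: +{a}
  S via S→b A: +{b}
  S: {a,b}  A: {a}  B: {a}  C: {a,b}
[2] (stable)
  S: {a,b}  A: {a}  B: {a}  C: {a,b}

FIRST(C) = ["a", "b"]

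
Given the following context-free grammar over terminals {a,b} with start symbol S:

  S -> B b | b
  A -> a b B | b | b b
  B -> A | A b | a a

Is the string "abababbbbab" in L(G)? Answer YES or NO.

Convert to CNF:
  S -> B T1 | b
  A -> T0 X2 | T1 T1 | b
  B -> A T1 | T0 T0 | T0 X3 | T1 T1 | b
  T0 -> a
  T1 -> b
  X2 -> T1 B
  X3 -> T1 B

CYK table (by increasing span):
  cell(0,0) a: {T0}  orig:{}
  cell(1,1) b: {A,B,S,T1}  orig:{A,B,S}
  cell(2,2) a: {T0}  orig:{}
  cell(3,3) b: {A,B,S,T1}  orig:{A,B,S}
  cell(4,4) a: {T0}  orig:{}
  cell(5,5) b: {A,B,S,T1}  orig:{A,B,S}
  cell(6,6) b: {A,B,S,T1}  orig:{A,B,S}
  cell(7,7) b: {A,B,S,T1}  orig:{A,B,S}
  cell(8,8) b: {A,B,S,T1}  orig:{A,B,S}
  cell(9,9) a: {T0}  orig:{}
  cell(10,10) b: {A,B,S,T1}  orig:{A,B,S}
  cell(0,1) ab: ∅
  cell(1,2) ba: ∅
  cell(2,3) ab: ∅
  cell(3,4) ba: ∅
  cell(4,5) ab: ∅
  cell(5,6) bb: {A,B,S,X2,X3}  orig:{A,B,S}
  cell(6,7) bb: {A,B,S,X2,X3}  orig:{A,B,S}
  cell(7,8) bb: {A,B,S,X2,X3}  orig:{A,B,S}
  cell(8,9) ba: ∅
  cell(9,10) ab: ∅
  cell(0,2) aba: ∅
  cell(1,3) bab: ∅
  cell(2,4) aba: ∅
  cell(3,5) bab: ∅
  cell(4,6) abb: {A,B}
  cell(5,7) bbb: {B,S,X2,X3}  orig:{B,S}
  cell(6,8) bbb: {B,S,X2,X3}  orig:{B,S}
  cell(7,9) bba: ∅
  cell(8,10) bab: ∅
  cell(0,3) abab: ∅
  cell(1,4) baba: ∅
  cell(2,5) abab: ∅
  cell(3,6) babb: {X2,X3}  orig:{}
  cell(4,7) abbb: {A,B,S}
  cell(5,8) bbbb: {S,X2,X3}  orig:{S}
  cell(6,9) bbba: ∅
  cell(7,10) bbab: ∅
  cell(0,4) ababa: ∅
  cell(1,5) babab: ∅
  cell(2,6) ababb: {A,B}
  cell(3,7) babbb: {X2,X3}  orig:{}
  cell(4,8) abbbb: {A,B,S}
  cell(5,9) bbbba: ∅
  cell(6,10) bbbab: ∅
  cell(0,5) ababab: ∅
  cell(1,6) bababb: {X2,X3}  orig:{}
  cell(2,7) ababbb: {A,B,S}
  cell(3,8) babbbb: {X2,X3}  orig:{}
  cell(4,9) abbbba: ∅
  cell(5,10) bbbbab: ∅
  cell(0,6) abababb: {A,B}
  cell(1,7) bababbb: {X2,X3}  orig:{}
  cell(2,8) ababbbb: {A,B,S}
  cell(3,9) babbbba: ∅
  cell(4,10) abbbbab: ∅
  cell(0,7) abababbb: {A,B,S}
  cell(1,8) bababbbb: {X2,X3}  orig:{}
  cell(2,9) ababbbba: ∅
  cell(3,10) babbbbab: ∅
  cell(0,8) abababbbb: {A,B,S}
  cell(1,9) bababbbba: ∅
  cell(2,10) ababbbbab: ∅
  cell(0,9) abababbbba: ∅
  cell(1,10) bababbbbab: ∅
  cell(0,10) abababbbbab: ∅

S ∉ T[0,10] ⇒ NO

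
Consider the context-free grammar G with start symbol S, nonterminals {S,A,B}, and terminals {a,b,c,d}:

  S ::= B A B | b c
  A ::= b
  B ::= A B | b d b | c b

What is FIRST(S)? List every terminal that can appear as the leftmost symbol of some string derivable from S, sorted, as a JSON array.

FIRST sets, iterate to fixpoint:
[1]
  A via A→b: +{b}
  B via B→A B: +{b}
  B via B→c b: +{c}
  S via S→B A B: +{b,c}
  S: {b,c}  A: {b}  B: {b,c}
[2] (stable)
  S: {b,c}  A: {b}  B: {b,c}

FIRST(S) = ["b", "c"]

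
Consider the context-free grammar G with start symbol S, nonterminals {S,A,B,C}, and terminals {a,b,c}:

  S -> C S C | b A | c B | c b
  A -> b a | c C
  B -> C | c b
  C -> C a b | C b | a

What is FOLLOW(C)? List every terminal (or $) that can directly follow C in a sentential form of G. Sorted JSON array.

FIRST sets, iterate to fixpoint:
[1]
  A via A→b a: +{b}
  A via A→c C: +{c}
  B via B→c b: +{c}
  C via C→a: +{a}
  S via S→C S C: +{a}
  S via S→b A: +{b}
  S via S→c B: +{c}
  S: {a,b,c}  A: {b,c}  B: {c}  C: {a}
[2]
  B via B→C: +{a}
  S: {a,b,c}  A: {b,c}  B: {a,c}  C: {a}
[3] done
  S: {a,b,c}  A: {b,c}  B: {a,c}  C: {a}

FOLLOW sets:
initialize: $ ∈ FOLLOW(S)
iter 1:
  C→C a b: FOLLOW(C) ⊇ FIRST(a) = {a}; new: +{a}
  C→C b: FOLLOW(C) ⊇ FIRST(b) = {b}; new: +{b}
  S→C S C: FOLLOW(C) ⊇ FIRST(S) = {a,b,c}; new: +{c}
  S→C S C: FOLLOW(S) ⊇ FIRST(C) = {a}; new: +{a}
  S→C S C: FOLLOW(C) ⊇ FOLLOW(S) ⊇ {$,a}; new: +{$}
  S→b A: FOLLOW(A) ⊇ FOLLOW(S) ⊇ {$,a}; new: +{$,a}
  S→c B: FOLLOW(B) ⊇ FOLLOW(S) ⊇ {$,a}; new: +{$,a}
  FOLLOW(S)={$,a}  FOLLOW(A)={$,a}  FOLLOW(B)={$,a}  FOLLOW(C)={$,a,b,c}
iter 2: (no change)
  FOLLOW(S)={$,a}  FOLLOW(A)={$,a}  FOLLOW(B)={$,a}  FOLLOW(C)={$,a,b,c}

FOLLOW(C) = ["$", "a", "b", "c"]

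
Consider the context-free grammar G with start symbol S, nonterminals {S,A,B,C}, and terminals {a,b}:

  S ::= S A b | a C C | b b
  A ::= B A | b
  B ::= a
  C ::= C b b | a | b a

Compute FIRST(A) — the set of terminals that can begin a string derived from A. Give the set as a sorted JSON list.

Compute FIRST by fixpoint:
pass 1:
  A via A→b: +{b}
  B via B→a: +{a}
  C via C→a: +{a}
  C via C→b a: +{b}
  S via S→a C C: +{a}
  S via S→b b: +{b}
  FIRST(S)={a,b}  FIRST(A)={b}  FIRST(B)={a}  FIRST(C)={a,b}
pass 2:
  A via A→B A: +{a}
  FIRST(S)={a,b}  FIRST(A)={a,b}  FIRST(B)={a}  FIRST(C)={a,b}
pass 3: done
  FIRST(S)={a,b}  FIRST(A)={a,b}  FIRST(B)={a}  FIRST(C)={a,b}

FIRST(A) = ["a", "b"]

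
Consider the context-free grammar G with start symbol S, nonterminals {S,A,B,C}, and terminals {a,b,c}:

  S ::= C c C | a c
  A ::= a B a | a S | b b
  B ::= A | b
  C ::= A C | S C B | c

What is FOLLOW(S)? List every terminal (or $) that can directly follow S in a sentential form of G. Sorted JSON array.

FIRST sets, iterate to fixpoint:
round 1:
  A via A→a B a: +{a}
  A via A→b b: +{b}
  B via B→A: +{a,b}
  C via C→A C: +{a,b}
  C via C→c: +{c}
  S via S→C c C: +{a,b,c}
  FIRST(S)={a,b,c}  FIRST(A)={a,b}  FIRST(B)={a,b}  FIRST(C)={a,b,c}
round 2: done
  FIRST(S)={a,b,c}  FIRST(A)={a,b}  FIRST(B)={a,b}  FIRST(C)={a,b,c}

FOLLOW iteration:
seed FOLLOW(S) with $
pass 1:
  A→a B a: FOLLOW(B) ⊇ FIRST(a) = {a}; new: +{a}
  B→A: FOLLOW(A) ⊇ FOLLOW(B) ⊇ {a}; new: +{a}
  C→A C: FOLLOW(A) ⊇ FIRST(C) = {a,b,c}; new: +{b,c}
  C→S C B: FOLLOW(S) ⊇ FIRST(C) = {a,b,c}; new: +{a,b,c}
  C→S C B: FOLLOW(C) ⊇ FIRST(B) = {a,b}; new: +{a,b}
  C→S C B: FOLLOW(B) ⊇ FOLLOW(C) ⊇ {a,b}; new: +{b}
  S→C c C: FOLLOW(C) ⊇ FIRST(c) = {c}; new: +{c}
  S→C c C: FOLLOW(C) ⊇ FOLLOW(S) ⊇ {$,a,b,c}; new: +{$}
  FOLLOW(S)={$,a,b,c}  FOLLOW(A)={a,b,c}  FOLLOW(B)={a,b}  FOLLOW(C)={$,a,b,c}
pass 2:
  C→S C B: FOLLOW(B) ⊇ FOLLOW(C) ⊇ {$,a,b,c}; new: +{$,c}
  FOLLOW(S)={$,a,b,c}  FOLLOW(A)={a,b,c}  FOLLOW(B)={$,a,b,c}  FOLLOW(C)={$,a,b,c}
pass 3:
  B→A: FOLLOW(A) ⊇ FOLLOW(B) ⊇ {$,a,b,c}; new: +{$}
  FOLLOW(S)={$,a,b,c}  FOLLOW(A)={$,a,b,c}  FOLLOW(B)={$,a,b,c}  FOLLOW(C)={$,a,b,c}
pass 4: (no change)
  FOLLOW(S)={$,a,b,c}  FOLLOW(A)={$,a,b,c}  FOLLOW(B)={$,a,b,c}  FOLLOW(C)={$,a,b,c}

FOLLOW(S) = ["$", "a", "b", "c"]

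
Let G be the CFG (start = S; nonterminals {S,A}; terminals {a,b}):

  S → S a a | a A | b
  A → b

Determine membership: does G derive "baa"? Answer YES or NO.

Convert to CNF:
  S -> S X1 | T0 A | b
  A -> b
  T0 -> a
  X1 -> T0 T0

CYK fill:
  [0..0]={A,S}  "b"
  [1..1]={T0}  "a"  orig:{}
  [2..2]={T0}  "a"  orig:{}
  [0..1]=∅  "ba"
  [1..2]={X1}  "aa"  orig:{}
  [0..2]={S}  "baa"

S ∈ T[0,2] ⇒ YES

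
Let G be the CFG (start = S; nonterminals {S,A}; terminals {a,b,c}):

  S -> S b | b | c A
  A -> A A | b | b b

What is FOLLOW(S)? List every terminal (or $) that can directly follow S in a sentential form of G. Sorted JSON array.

FIRST sets, iterate to fixpoint:
[1]
  A via A→b: +{b}
  S via S→b: +{b}
  S via S→c A: +{c}
  S: {b,c}  A: {b}
[2] done
  S: {b,c}  A: {b}

FOLLOW sets:
initialize: $ ∈ FOLLOW(S)
iter 1:
  A→A A: FOLLOW(A) ⊇ FIRST(A) = {b}; new: +{b}
  S→S b: FOLLOW(S) ⊇ FIRST(b) = {b}; new: +{b}
  S→c A: FOLLOW(A) ⊇ FOLLOW(S) ⊇ {$,b}; new: +{$}
  FOLLOW(S)={$,b}  FOLLOW(A)={$,b}
iter 2: (stable)
  FOLLOW(S)={$,b}  FOLLOW(A)={$,b}

FOLLOW(S) = ["$", "b"]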